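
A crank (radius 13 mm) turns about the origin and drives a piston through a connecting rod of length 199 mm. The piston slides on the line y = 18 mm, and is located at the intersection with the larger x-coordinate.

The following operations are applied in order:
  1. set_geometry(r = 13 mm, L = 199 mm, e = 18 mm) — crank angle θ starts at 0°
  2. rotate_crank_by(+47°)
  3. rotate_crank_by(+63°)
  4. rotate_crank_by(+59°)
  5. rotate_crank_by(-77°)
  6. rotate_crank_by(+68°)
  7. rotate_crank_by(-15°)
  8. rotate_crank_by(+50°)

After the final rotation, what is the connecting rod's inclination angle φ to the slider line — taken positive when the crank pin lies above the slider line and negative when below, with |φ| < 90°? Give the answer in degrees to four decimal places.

-6.1632

set_geometry: r = 13 mm, L = 199 mm, e = 18 mm; θ ← 0°
rotate_crank_by(+47°): θ ← 0° +47° = 47°
rotate_crank_by(+63°): θ ← 47° +63° = 110°
rotate_crank_by(+59°): θ ← 110° +59° = 169°
rotate_crank_by(-77°): θ ← 169° -77° = 92°
rotate_crank_by(+68°): θ ← 92° +68° = 160°
rotate_crank_by(-15°): θ ← 160° -15° = 145°
rotate_crank_by(+50°): θ ← 145° +50° = 195°
crank pin P = (r cos θ, r sin θ) = (-12.557036, -3.364648)
h = r sin θ − e = -3.364648 − 18 = -21.364648
sin φ = h / L = -21.364648 / 199 = -0.10736004
φ = arcsin(-0.10736004) = -6.163156°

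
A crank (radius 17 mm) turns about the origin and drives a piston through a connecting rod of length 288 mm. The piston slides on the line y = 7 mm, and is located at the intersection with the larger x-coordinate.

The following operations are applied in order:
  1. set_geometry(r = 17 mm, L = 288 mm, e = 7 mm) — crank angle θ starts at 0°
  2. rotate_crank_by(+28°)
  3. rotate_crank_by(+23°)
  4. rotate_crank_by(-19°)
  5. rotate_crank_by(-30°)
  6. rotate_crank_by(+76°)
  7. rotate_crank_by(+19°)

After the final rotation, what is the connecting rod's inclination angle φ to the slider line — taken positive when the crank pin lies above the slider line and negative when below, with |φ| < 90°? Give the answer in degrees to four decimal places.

1.9646

set_geometry: r = 17 mm, L = 288 mm, e = 7 mm; θ ← 0°
rotate_crank_by(+28°): θ ← 0° +28° = 28°
rotate_crank_by(+23°): θ ← 28° +23° = 51°
rotate_crank_by(-19°): θ ← 51° -19° = 32°
rotate_crank_by(-30°): θ ← 32° -30° = 2°
rotate_crank_by(+76°): θ ← 2° +76° = 78°
rotate_crank_by(+19°): θ ← 78° +19° = 97°
crank pin P = (r cos θ, r sin θ) = (-2.071779, 16.873285)
h = r sin θ − e = 16.873285 − 7 = 9.873285
sin φ = h / L = 9.873285 / 288 = 0.03428224
φ = arcsin(0.03428224) = 1.964613°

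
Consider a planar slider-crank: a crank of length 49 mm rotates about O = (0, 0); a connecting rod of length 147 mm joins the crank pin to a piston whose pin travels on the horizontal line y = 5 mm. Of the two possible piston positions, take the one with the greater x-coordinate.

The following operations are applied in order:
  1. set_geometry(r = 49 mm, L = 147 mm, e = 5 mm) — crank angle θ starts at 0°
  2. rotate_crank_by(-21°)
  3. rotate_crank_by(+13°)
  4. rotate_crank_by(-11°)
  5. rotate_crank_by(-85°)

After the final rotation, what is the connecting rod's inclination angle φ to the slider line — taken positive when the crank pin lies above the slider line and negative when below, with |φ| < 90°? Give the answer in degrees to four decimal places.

set_geometry: r = 49 mm, L = 147 mm, e = 5 mm; θ ← 0°
rotate_crank_by(-21°): θ ← 0° -21° = -21°
rotate_crank_by(+13°): θ ← -21° +13° = -8°
rotate_crank_by(-11°): θ ← -8° -11° = -19°
rotate_crank_by(-85°): θ ← -19° -85° = -104°
crank pin P = (r cos θ, r sin θ) = (-11.854173, -47.544491)
h = r sin θ − e = -47.544491 − 5 = -52.544491
sin φ = h / L = -52.544491 / 147 = -0.35744551
φ = arcsin(-0.35744551) = -20.943399°

-20.9434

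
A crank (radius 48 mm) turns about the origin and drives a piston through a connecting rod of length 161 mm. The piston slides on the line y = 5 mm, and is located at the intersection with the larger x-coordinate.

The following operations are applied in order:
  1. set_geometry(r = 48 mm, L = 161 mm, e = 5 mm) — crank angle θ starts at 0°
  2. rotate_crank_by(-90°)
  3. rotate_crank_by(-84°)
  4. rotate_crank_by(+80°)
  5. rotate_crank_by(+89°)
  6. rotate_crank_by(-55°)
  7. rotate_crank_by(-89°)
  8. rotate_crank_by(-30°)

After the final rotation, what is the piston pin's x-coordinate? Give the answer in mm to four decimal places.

set_geometry: r = 48 mm, L = 161 mm, e = 5 mm; θ ← 0°
rotate_crank_by(-90°): θ ← 0° -90° = -90°
rotate_crank_by(-84°): θ ← -90° -84° = -174°
rotate_crank_by(+80°): θ ← -174° +80° = -94°
rotate_crank_by(+89°): θ ← -94° +89° = -5°
rotate_crank_by(-55°): θ ← -5° -55° = -60°
rotate_crank_by(-89°): θ ← -60° -89° = -149°
rotate_crank_by(-30°): θ ← -149° -30° = -179°
crank pin P = (r cos θ, r sin θ) = (-47.992689, -0.837716)
h = r sin θ − e = -0.837716 − 5 = -5.837716
x = r cos θ + √(L² − h²) = -47.992689 + √(25921.0 − 34.0789) = -47.992689 + 160.894130 = 112.901441

112.9014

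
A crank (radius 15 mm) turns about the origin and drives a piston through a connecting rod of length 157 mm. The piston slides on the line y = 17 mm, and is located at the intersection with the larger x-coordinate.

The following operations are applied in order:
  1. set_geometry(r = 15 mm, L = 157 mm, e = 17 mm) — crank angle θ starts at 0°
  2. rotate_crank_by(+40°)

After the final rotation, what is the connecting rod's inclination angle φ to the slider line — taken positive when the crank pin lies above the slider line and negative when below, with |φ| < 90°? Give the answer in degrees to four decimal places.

set_geometry: r = 15 mm, L = 157 mm, e = 17 mm; θ ← 0°
rotate_crank_by(+40°): θ ← 0° +40° = 40°
crank pin P = (r cos θ, r sin θ) = (11.490667, 9.641814)
h = r sin θ − e = 9.641814 − 17 = -7.358186
sin φ = h / L = -7.358186 / 157 = -0.04686743
φ = arcsin(-0.04686743) = -2.686290°

-2.6863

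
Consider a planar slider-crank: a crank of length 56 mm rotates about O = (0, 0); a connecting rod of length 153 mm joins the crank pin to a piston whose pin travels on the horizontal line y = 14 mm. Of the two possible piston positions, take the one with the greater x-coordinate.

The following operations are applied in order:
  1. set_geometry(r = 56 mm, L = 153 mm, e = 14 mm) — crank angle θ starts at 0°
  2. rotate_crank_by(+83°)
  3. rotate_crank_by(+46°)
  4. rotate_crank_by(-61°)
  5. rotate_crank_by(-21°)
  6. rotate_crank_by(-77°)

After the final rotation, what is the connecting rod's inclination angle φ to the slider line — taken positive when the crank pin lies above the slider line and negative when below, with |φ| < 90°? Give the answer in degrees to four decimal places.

set_geometry: r = 56 mm, L = 153 mm, e = 14 mm; θ ← 0°
rotate_crank_by(+83°): θ ← 0° +83° = 83°
rotate_crank_by(+46°): θ ← 83° +46° = 129°
rotate_crank_by(-61°): θ ← 129° -61° = 68°
rotate_crank_by(-21°): θ ← 68° -21° = 47°
rotate_crank_by(-77°): θ ← 47° -77° = -30°
crank pin P = (r cos θ, r sin θ) = (48.497423, -28.000000)
h = r sin θ − e = -28.000000 − 14 = -42.000000
sin φ = h / L = -42.000000 / 153 = -0.27450980
φ = arcsin(-0.27450980) = -15.932804°

-15.9328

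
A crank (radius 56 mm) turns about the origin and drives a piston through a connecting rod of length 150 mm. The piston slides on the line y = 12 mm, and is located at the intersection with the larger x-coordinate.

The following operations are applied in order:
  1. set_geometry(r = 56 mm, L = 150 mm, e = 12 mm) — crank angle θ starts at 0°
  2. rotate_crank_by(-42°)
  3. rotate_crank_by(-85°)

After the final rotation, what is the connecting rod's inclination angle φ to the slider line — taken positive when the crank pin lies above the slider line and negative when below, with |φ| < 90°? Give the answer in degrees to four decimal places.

-22.2196

set_geometry: r = 56 mm, L = 150 mm, e = 12 mm; θ ← 0°
rotate_crank_by(-42°): θ ← 0° -42° = -42°
rotate_crank_by(-85°): θ ← -42° -85° = -127°
crank pin P = (r cos θ, r sin θ) = (-33.701641, -44.723589)
h = r sin θ − e = -44.723589 − 12 = -56.723589
sin φ = h / L = -56.723589 / 150 = -0.37815726
φ = arcsin(-0.37815726) = -22.219586°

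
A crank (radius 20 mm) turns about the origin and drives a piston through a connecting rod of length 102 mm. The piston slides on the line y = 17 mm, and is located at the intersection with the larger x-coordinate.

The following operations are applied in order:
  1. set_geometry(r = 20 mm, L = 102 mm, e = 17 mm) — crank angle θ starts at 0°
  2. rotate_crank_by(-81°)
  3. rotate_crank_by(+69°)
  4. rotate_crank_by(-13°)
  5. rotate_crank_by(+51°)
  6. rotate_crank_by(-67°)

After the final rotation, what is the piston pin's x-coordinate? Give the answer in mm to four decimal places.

set_geometry: r = 20 mm, L = 102 mm, e = 17 mm; θ ← 0°
rotate_crank_by(-81°): θ ← 0° -81° = -81°
rotate_crank_by(+69°): θ ← -81° +69° = -12°
rotate_crank_by(-13°): θ ← -12° -13° = -25°
rotate_crank_by(+51°): θ ← -25° +51° = 26°
rotate_crank_by(-67°): θ ← 26° -67° = -41°
crank pin P = (r cos θ, r sin θ) = (15.094192, -13.121181)
h = r sin θ − e = -13.121181 − 17 = -30.121181
x = r cos θ + √(L² − h²) = 15.094192 + √(10404.0 − 907.2855) = 15.094192 + 97.451088 = 112.545279

112.5453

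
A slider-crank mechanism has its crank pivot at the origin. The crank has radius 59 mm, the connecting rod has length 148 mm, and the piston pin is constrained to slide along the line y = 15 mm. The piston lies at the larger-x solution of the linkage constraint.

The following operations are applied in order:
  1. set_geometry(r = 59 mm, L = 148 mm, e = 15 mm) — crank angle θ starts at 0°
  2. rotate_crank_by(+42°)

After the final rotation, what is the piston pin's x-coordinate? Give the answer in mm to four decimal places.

set_geometry: r = 59 mm, L = 148 mm, e = 15 mm; θ ← 0°
rotate_crank_by(+42°): θ ← 0° +42° = 42°
crank pin P = (r cos θ, r sin θ) = (43.845545, 39.478706)
h = r sin θ − e = 39.478706 − 15 = 24.478706
x = r cos θ + √(L² − h²) = 43.845545 + √(21904.0 − 599.2070) = 43.845545 + 145.961615 = 189.807159

189.8072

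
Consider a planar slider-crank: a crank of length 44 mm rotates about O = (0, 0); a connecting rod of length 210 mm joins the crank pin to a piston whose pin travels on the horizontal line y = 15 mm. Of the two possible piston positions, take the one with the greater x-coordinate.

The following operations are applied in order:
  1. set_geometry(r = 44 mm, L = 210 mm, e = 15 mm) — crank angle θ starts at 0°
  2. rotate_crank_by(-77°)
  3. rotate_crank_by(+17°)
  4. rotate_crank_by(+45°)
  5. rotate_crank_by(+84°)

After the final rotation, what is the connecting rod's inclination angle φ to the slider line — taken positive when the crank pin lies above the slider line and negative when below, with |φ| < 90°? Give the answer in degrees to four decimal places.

set_geometry: r = 44 mm, L = 210 mm, e = 15 mm; θ ← 0°
rotate_crank_by(-77°): θ ← 0° -77° = -77°
rotate_crank_by(+17°): θ ← -77° +17° = -60°
rotate_crank_by(+45°): θ ← -60° +45° = -15°
rotate_crank_by(+84°): θ ← -15° +84° = 69°
crank pin P = (r cos θ, r sin θ) = (15.768190, 41.077539)
h = r sin θ − e = 41.077539 − 15 = 26.077539
sin φ = h / L = 26.077539 / 210 = 0.12417876
φ = arcsin(0.12417876) = 7.133332°

7.1333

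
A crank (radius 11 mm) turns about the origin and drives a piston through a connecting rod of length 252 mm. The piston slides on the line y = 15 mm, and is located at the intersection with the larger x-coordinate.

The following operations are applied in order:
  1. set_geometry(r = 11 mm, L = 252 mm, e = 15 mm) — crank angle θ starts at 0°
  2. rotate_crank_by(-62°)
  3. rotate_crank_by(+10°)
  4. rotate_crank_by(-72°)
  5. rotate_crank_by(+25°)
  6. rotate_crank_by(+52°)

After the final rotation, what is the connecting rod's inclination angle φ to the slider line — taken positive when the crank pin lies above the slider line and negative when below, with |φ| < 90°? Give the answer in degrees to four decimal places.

set_geometry: r = 11 mm, L = 252 mm, e = 15 mm; θ ← 0°
rotate_crank_by(-62°): θ ← 0° -62° = -62°
rotate_crank_by(+10°): θ ← -62° +10° = -52°
rotate_crank_by(-72°): θ ← -52° -72° = -124°
rotate_crank_by(+25°): θ ← -124° +25° = -99°
rotate_crank_by(+52°): θ ← -99° +52° = -47°
crank pin P = (r cos θ, r sin θ) = (7.501982, -8.044891)
h = r sin θ − e = -8.044891 − 15 = -23.044891
sin φ = h / L = -23.044891 / 252 = -0.09144798
φ = arcsin(-0.09144798) = -5.246914°

-5.2469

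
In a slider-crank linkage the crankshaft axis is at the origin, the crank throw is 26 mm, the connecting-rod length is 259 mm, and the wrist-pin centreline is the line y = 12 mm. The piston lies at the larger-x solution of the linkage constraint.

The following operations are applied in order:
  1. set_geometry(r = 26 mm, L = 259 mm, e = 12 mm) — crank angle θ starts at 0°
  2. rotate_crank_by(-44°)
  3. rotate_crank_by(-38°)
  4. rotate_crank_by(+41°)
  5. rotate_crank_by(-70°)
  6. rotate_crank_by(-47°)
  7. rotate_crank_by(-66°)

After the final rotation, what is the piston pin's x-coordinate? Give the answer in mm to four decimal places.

set_geometry: r = 26 mm, L = 259 mm, e = 12 mm; θ ← 0°
rotate_crank_by(-44°): θ ← 0° -44° = -44°
rotate_crank_by(-38°): θ ← -44° -38° = -82°
rotate_crank_by(+41°): θ ← -82° +41° = -41°
rotate_crank_by(-70°): θ ← -41° -70° = -111°
rotate_crank_by(-47°): θ ← -111° -47° = -158°
rotate_crank_by(-66°): θ ← -158° -66° = -224°
crank pin P = (r cos θ, r sin θ) = (-18.702835, 18.061118)
h = r sin θ − e = 18.061118 − 12 = 6.061118
x = r cos θ + √(L² − h²) = -18.702835 + √(67081.0 − 36.7371) = -18.702835 + 258.929069 = 240.226234

240.2262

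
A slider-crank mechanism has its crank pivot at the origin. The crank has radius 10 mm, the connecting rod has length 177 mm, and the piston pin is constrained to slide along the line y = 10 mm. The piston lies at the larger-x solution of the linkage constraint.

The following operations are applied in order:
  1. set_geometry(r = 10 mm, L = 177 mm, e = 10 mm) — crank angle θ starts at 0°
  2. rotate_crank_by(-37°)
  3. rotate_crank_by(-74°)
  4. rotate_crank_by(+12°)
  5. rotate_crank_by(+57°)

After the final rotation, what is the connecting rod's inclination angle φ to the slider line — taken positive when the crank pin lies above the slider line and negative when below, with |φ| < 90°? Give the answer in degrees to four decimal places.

-5.4111

set_geometry: r = 10 mm, L = 177 mm, e = 10 mm; θ ← 0°
rotate_crank_by(-37°): θ ← 0° -37° = -37°
rotate_crank_by(-74°): θ ← -37° -74° = -111°
rotate_crank_by(+12°): θ ← -111° +12° = -99°
rotate_crank_by(+57°): θ ← -99° +57° = -42°
crank pin P = (r cos θ, r sin θ) = (7.431448, -6.691306)
h = r sin θ − e = -6.691306 − 10 = -16.691306
sin φ = h / L = -16.691306 / 177 = -0.09430116
φ = arcsin(-0.09430116) = -5.411099°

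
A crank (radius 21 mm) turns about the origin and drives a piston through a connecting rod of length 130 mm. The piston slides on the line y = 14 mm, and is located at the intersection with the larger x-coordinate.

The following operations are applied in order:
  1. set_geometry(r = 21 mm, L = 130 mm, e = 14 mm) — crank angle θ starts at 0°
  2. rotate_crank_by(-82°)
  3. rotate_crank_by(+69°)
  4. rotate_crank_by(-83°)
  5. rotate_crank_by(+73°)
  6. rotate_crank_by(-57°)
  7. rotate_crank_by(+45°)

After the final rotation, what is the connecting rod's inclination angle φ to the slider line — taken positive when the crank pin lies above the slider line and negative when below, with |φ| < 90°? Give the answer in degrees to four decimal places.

-11.5572

set_geometry: r = 21 mm, L = 130 mm, e = 14 mm; θ ← 0°
rotate_crank_by(-82°): θ ← 0° -82° = -82°
rotate_crank_by(+69°): θ ← -82° +69° = -13°
rotate_crank_by(-83°): θ ← -13° -83° = -96°
rotate_crank_by(+73°): θ ← -96° +73° = -23°
rotate_crank_by(-57°): θ ← -23° -57° = -80°
rotate_crank_by(+45°): θ ← -80° +45° = -35°
crank pin P = (r cos θ, r sin θ) = (17.202193, -12.045105)
h = r sin θ − e = -12.045105 − 14 = -26.045105
sin φ = h / L = -26.045105 / 130 = -0.20034696
φ = arcsin(-0.20034696) = -11.557249°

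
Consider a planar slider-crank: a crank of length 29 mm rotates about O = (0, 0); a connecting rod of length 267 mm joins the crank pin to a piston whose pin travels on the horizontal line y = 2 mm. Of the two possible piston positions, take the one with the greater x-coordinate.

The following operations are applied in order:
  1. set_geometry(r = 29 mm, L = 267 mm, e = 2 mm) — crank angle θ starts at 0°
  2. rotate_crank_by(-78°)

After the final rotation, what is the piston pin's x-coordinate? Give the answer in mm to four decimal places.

set_geometry: r = 29 mm, L = 267 mm, e = 2 mm; θ ← 0°
rotate_crank_by(-78°): θ ← 0° -78° = -78°
crank pin P = (r cos θ, r sin θ) = (6.029439, -28.366280)
h = r sin θ − e = -28.366280 − 2 = -30.366280
x = r cos θ + √(L² − h²) = 6.029439 + √(71289.0 − 922.1110) = 6.029439 + 265.267580 = 271.297019

271.2970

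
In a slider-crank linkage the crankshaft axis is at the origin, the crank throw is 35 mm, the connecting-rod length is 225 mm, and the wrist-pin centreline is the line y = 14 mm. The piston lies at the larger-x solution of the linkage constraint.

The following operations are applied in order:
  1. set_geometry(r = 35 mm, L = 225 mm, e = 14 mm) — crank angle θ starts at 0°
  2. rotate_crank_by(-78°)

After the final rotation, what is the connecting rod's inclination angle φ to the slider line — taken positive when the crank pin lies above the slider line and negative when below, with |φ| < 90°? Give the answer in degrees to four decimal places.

-12.3791

set_geometry: r = 35 mm, L = 225 mm, e = 14 mm; θ ← 0°
rotate_crank_by(-78°): θ ← 0° -78° = -78°
crank pin P = (r cos θ, r sin θ) = (7.276909, -34.235166)
h = r sin θ − e = -34.235166 − 14 = -48.235166
sin φ = h / L = -48.235166 / 225 = -0.21437852
φ = arcsin(-0.21437852) = -12.379069°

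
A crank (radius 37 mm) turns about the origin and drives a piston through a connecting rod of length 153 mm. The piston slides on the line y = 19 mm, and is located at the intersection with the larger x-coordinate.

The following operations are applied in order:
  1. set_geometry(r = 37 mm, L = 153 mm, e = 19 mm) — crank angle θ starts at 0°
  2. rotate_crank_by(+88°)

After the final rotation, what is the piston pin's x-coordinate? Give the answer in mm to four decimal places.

153.2314

set_geometry: r = 37 mm, L = 153 mm, e = 19 mm; θ ← 0°
rotate_crank_by(+88°): θ ← 0° +88° = 88°
crank pin P = (r cos θ, r sin θ) = (1.291281, 36.977461)
h = r sin θ − e = 36.977461 − 19 = 17.977461
x = r cos θ + √(L² − h²) = 1.291281 + √(23409.0 − 323.1891) = 1.291281 + 151.940156 = 153.231437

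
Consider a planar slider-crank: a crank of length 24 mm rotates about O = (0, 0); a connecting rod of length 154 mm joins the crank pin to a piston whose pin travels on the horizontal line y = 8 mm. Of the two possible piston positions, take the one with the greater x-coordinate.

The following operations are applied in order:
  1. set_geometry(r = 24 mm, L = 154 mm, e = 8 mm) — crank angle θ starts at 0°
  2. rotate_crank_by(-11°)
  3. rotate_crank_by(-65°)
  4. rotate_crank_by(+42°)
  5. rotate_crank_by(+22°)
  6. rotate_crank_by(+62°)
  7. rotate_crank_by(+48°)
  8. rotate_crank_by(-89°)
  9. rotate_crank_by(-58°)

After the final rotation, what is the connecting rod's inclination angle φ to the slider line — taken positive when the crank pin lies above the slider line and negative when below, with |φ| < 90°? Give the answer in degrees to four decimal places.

-9.7625

set_geometry: r = 24 mm, L = 154 mm, e = 8 mm; θ ← 0°
rotate_crank_by(-11°): θ ← 0° -11° = -11°
rotate_crank_by(-65°): θ ← -11° -65° = -76°
rotate_crank_by(+42°): θ ← -76° +42° = -34°
rotate_crank_by(+22°): θ ← -34° +22° = -12°
rotate_crank_by(+62°): θ ← -12° +62° = 50°
rotate_crank_by(+48°): θ ← 50° +48° = 98°
rotate_crank_by(-89°): θ ← 98° -89° = 9°
rotate_crank_by(-58°): θ ← 9° -58° = -49°
crank pin P = (r cos θ, r sin θ) = (15.745417, -18.113030)
h = r sin θ − e = -18.113030 − 8 = -26.113030
sin φ = h / L = -26.113030 / 154 = -0.16956513
φ = arcsin(-0.16956513) = -9.762536°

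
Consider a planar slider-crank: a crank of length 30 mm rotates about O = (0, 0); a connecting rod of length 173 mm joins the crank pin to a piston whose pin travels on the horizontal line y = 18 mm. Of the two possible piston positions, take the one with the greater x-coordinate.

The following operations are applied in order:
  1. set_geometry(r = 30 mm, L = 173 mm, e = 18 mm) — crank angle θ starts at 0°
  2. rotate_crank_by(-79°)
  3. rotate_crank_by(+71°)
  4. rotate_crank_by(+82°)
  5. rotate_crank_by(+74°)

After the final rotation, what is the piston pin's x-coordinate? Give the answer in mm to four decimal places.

147.5458

set_geometry: r = 30 mm, L = 173 mm, e = 18 mm; θ ← 0°
rotate_crank_by(-79°): θ ← 0° -79° = -79°
rotate_crank_by(+71°): θ ← -79° +71° = -8°
rotate_crank_by(+82°): θ ← -8° +82° = 74°
rotate_crank_by(+74°): θ ← 74° +74° = 148°
crank pin P = (r cos θ, r sin θ) = (-25.441443, 15.897578)
h = r sin θ − e = 15.897578 − 18 = -2.102422
x = r cos θ + √(L² − h²) = -25.441443 + √(29929.0 − 4.4202) = -25.441443 + 172.987224 = 147.545782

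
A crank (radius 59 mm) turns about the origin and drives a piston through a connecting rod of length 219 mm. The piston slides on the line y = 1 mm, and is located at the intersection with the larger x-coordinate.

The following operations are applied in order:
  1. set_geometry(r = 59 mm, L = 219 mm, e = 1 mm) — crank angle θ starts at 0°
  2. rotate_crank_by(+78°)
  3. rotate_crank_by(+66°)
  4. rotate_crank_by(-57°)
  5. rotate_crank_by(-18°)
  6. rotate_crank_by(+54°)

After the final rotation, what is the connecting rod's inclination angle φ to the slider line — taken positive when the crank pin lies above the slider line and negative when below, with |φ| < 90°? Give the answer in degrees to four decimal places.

set_geometry: r = 59 mm, L = 219 mm, e = 1 mm; θ ← 0°
rotate_crank_by(+78°): θ ← 0° +78° = 78°
rotate_crank_by(+66°): θ ← 78° +66° = 144°
rotate_crank_by(-57°): θ ← 144° -57° = 87°
rotate_crank_by(-18°): θ ← 87° -18° = 69°
rotate_crank_by(+54°): θ ← 69° +54° = 123°
crank pin P = (r cos θ, r sin θ) = (-32.133703, 49.481564)
h = r sin θ − e = 49.481564 − 1 = 48.481564
sin φ = h / L = 48.481564 / 219 = 0.22137700
φ = arcsin(0.22137700) = 12.789924°

12.7899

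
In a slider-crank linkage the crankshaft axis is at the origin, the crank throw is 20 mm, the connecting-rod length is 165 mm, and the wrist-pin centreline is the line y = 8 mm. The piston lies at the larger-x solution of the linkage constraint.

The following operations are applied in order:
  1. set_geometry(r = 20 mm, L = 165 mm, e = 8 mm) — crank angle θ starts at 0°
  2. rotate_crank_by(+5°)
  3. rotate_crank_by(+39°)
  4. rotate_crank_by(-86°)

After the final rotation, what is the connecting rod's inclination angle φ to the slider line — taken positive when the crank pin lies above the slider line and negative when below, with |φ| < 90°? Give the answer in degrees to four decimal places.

-7.4460

set_geometry: r = 20 mm, L = 165 mm, e = 8 mm; θ ← 0°
rotate_crank_by(+5°): θ ← 0° +5° = 5°
rotate_crank_by(+39°): θ ← 5° +39° = 44°
rotate_crank_by(-86°): θ ← 44° -86° = -42°
crank pin P = (r cos θ, r sin θ) = (14.862897, -13.382612)
h = r sin θ − e = -13.382612 − 8 = -21.382612
sin φ = h / L = -21.382612 / 165 = -0.12959159
φ = arcsin(-0.12959159) = -7.445992°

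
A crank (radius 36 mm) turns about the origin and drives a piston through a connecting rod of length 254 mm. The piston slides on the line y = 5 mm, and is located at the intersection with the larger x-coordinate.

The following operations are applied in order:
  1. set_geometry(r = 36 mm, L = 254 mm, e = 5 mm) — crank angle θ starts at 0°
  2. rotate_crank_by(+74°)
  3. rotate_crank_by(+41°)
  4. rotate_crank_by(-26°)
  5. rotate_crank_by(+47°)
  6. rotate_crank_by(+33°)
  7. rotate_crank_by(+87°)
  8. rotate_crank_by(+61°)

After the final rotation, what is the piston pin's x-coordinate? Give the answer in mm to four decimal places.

set_geometry: r = 36 mm, L = 254 mm, e = 5 mm; θ ← 0°
rotate_crank_by(+74°): θ ← 0° +74° = 74°
rotate_crank_by(+41°): θ ← 74° +41° = 115°
rotate_crank_by(-26°): θ ← 115° -26° = 89°
rotate_crank_by(+47°): θ ← 89° +47° = 136°
rotate_crank_by(+33°): θ ← 136° +33° = 169°
rotate_crank_by(+87°): θ ← 169° +87° = 256°
rotate_crank_by(+61°): θ ← 256° +61° = 317°
crank pin P = (r cos θ, r sin θ) = (26.328733, -24.551941)
h = r sin θ − e = -24.551941 − 5 = -29.551941
x = r cos θ + √(L² − h²) = 26.328733 + √(64516.0 − 873.3172) = 26.328733 + 252.275014 = 278.603747

278.6037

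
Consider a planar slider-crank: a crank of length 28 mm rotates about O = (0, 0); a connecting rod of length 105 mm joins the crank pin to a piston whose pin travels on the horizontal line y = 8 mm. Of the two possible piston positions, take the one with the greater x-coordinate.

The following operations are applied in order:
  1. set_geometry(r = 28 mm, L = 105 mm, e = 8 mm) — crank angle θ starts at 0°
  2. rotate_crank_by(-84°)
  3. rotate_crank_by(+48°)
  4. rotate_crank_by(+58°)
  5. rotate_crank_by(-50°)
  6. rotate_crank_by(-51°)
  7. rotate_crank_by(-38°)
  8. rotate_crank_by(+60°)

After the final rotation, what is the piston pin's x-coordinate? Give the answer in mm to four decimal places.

set_geometry: r = 28 mm, L = 105 mm, e = 8 mm; θ ← 0°
rotate_crank_by(-84°): θ ← 0° -84° = -84°
rotate_crank_by(+48°): θ ← -84° +48° = -36°
rotate_crank_by(+58°): θ ← -36° +58° = 22°
rotate_crank_by(-50°): θ ← 22° -50° = -28°
rotate_crank_by(-51°): θ ← -28° -51° = -79°
rotate_crank_by(-38°): θ ← -79° -38° = -117°
rotate_crank_by(+60°): θ ← -117° +60° = -57°
crank pin P = (r cos θ, r sin θ) = (15.249893, -23.482776)
h = r sin θ − e = -23.482776 − 8 = -31.482776
x = r cos θ + √(L² − h²) = 15.249893 + √(11025.0 − 991.1652) = 15.249893 + 100.169031 = 115.418924

115.4189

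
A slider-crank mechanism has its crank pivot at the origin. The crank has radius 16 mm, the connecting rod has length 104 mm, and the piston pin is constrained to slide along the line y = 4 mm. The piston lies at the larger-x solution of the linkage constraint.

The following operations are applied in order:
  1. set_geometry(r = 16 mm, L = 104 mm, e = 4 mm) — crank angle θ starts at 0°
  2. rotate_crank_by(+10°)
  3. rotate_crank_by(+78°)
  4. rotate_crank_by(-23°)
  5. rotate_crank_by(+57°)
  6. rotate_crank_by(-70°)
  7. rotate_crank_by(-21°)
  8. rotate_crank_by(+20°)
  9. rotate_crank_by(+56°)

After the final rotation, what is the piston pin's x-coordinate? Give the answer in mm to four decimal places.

98.7062

set_geometry: r = 16 mm, L = 104 mm, e = 4 mm; θ ← 0°
rotate_crank_by(+10°): θ ← 0° +10° = 10°
rotate_crank_by(+78°): θ ← 10° +78° = 88°
rotate_crank_by(-23°): θ ← 88° -23° = 65°
rotate_crank_by(+57°): θ ← 65° +57° = 122°
rotate_crank_by(-70°): θ ← 122° -70° = 52°
rotate_crank_by(-21°): θ ← 52° -21° = 31°
rotate_crank_by(+20°): θ ← 31° +20° = 51°
rotate_crank_by(+56°): θ ← 51° +56° = 107°
crank pin P = (r cos θ, r sin θ) = (-4.677947, 15.300876)
h = r sin θ − e = 15.300876 − 4 = 11.300876
x = r cos θ + √(L² − h²) = -4.677947 + √(10816.0 − 127.7098) = -4.677947 + 103.384187 = 98.706240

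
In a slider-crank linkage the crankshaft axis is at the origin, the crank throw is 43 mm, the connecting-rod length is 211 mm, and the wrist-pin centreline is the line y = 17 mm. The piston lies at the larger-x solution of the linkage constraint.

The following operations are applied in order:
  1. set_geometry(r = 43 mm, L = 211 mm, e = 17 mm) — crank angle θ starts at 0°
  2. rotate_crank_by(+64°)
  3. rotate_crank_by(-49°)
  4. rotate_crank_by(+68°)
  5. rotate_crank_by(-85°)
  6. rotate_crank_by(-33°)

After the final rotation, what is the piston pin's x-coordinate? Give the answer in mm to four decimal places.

242.0692

set_geometry: r = 43 mm, L = 211 mm, e = 17 mm; θ ← 0°
rotate_crank_by(+64°): θ ← 0° +64° = 64°
rotate_crank_by(-49°): θ ← 64° -49° = 15°
rotate_crank_by(+68°): θ ← 15° +68° = 83°
rotate_crank_by(-85°): θ ← 83° -85° = -2°
rotate_crank_by(-33°): θ ← -2° -33° = -35°
crank pin P = (r cos θ, r sin θ) = (35.223538, -24.663787)
h = r sin θ − e = -24.663787 − 17 = -41.663787
x = r cos θ + √(L² − h²) = 35.223538 + √(44521.0 − 1735.8711) = 35.223538 + 206.845664 = 242.069202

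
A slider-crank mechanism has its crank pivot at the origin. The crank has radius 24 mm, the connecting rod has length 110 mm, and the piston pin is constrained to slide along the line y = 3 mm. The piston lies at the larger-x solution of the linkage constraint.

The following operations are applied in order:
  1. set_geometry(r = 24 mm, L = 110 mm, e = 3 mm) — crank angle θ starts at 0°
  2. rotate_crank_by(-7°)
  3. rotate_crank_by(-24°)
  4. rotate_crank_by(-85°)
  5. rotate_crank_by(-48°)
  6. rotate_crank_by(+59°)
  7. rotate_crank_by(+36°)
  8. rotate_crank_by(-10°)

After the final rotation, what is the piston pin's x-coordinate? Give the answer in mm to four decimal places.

set_geometry: r = 24 mm, L = 110 mm, e = 3 mm; θ ← 0°
rotate_crank_by(-7°): θ ← 0° -7° = -7°
rotate_crank_by(-24°): θ ← -7° -24° = -31°
rotate_crank_by(-85°): θ ← -31° -85° = -116°
rotate_crank_by(-48°): θ ← -116° -48° = -164°
rotate_crank_by(+59°): θ ← -164° +59° = -105°
rotate_crank_by(+36°): θ ← -105° +36° = -69°
rotate_crank_by(-10°): θ ← -69° -10° = -79°
crank pin P = (r cos θ, r sin θ) = (4.579416, -23.559052)
h = r sin θ − e = -23.559052 − 3 = -26.559052
x = r cos θ + √(L² − h²) = 4.579416 + √(12100.0 − 705.3833) = 4.579416 + 106.745570 = 111.324986

111.3250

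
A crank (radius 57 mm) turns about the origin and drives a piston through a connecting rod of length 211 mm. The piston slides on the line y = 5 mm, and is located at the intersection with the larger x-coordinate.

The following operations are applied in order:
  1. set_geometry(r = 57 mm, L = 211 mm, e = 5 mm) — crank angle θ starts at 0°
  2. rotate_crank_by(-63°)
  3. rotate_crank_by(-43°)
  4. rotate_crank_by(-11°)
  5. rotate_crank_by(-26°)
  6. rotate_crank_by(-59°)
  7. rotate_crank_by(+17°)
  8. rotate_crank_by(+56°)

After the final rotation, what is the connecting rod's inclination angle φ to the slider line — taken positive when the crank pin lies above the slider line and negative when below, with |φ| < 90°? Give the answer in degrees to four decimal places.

-13.5113

set_geometry: r = 57 mm, L = 211 mm, e = 5 mm; θ ← 0°
rotate_crank_by(-63°): θ ← 0° -63° = -63°
rotate_crank_by(-43°): θ ← -63° -43° = -106°
rotate_crank_by(-11°): θ ← -106° -11° = -117°
rotate_crank_by(-26°): θ ← -117° -26° = -143°
rotate_crank_by(-59°): θ ← -143° -59° = -202°
rotate_crank_by(+17°): θ ← -202° +17° = -185°
rotate_crank_by(+56°): θ ← -185° +56° = -129°
crank pin P = (r cos θ, r sin θ) = (-35.871262, -44.297320)
h = r sin θ − e = -44.297320 − 5 = -49.297320
sin φ = h / L = -49.297320 / 211 = -0.23363659
φ = arcsin(-0.23363659) = -13.511268°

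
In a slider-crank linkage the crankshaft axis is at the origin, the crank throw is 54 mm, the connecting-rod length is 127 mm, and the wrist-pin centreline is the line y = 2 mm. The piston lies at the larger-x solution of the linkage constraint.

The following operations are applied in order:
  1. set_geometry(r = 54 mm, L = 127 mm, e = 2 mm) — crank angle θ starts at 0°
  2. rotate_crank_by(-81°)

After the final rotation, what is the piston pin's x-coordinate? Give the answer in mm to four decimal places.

122.7585

set_geometry: r = 54 mm, L = 127 mm, e = 2 mm; θ ← 0°
rotate_crank_by(-81°): θ ← 0° -81° = -81°
crank pin P = (r cos θ, r sin θ) = (8.447461, -53.335170)
h = r sin θ − e = -53.335170 − 2 = -55.335170
x = r cos θ + √(L² − h²) = 8.447461 + √(16129.0 − 3061.9811) = 8.447461 + 114.311062 = 122.758523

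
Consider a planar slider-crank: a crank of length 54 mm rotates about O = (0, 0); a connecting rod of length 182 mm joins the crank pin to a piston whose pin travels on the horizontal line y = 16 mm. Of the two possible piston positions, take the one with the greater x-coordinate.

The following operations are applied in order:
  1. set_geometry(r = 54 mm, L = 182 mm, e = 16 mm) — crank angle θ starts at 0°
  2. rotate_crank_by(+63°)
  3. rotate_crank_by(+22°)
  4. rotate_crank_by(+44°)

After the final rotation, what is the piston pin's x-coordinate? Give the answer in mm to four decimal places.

146.1549

set_geometry: r = 54 mm, L = 182 mm, e = 16 mm; θ ← 0°
rotate_crank_by(+63°): θ ← 0° +63° = 63°
rotate_crank_by(+22°): θ ← 63° +22° = 85°
rotate_crank_by(+44°): θ ← 85° +44° = 129°
crank pin P = (r cos θ, r sin θ) = (-33.983301, 41.965882)
h = r sin θ − e = 41.965882 − 16 = 25.965882
x = r cos θ + √(L² − h²) = -33.983301 + √(33124.0 − 674.2270) = -33.983301 + 180.138205 = 146.154904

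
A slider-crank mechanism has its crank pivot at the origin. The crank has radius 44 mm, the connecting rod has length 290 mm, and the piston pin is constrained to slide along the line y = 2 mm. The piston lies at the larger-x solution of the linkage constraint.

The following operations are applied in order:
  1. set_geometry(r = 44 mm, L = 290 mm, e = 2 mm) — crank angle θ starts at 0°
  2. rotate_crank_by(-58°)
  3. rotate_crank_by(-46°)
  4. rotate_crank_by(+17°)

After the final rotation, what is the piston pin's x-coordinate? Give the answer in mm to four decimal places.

288.6409

set_geometry: r = 44 mm, L = 290 mm, e = 2 mm; θ ← 0°
rotate_crank_by(-58°): θ ← 0° -58° = -58°
rotate_crank_by(-46°): θ ← -58° -46° = -104°
rotate_crank_by(+17°): θ ← -104° +17° = -87°
crank pin P = (r cos θ, r sin θ) = (2.302782, -43.939700)
h = r sin θ − e = -43.939700 − 2 = -45.939700
x = r cos θ + √(L² − h²) = 2.302782 + √(84100.0 − 2110.4560) = 2.302782 + 286.338164 = 288.640946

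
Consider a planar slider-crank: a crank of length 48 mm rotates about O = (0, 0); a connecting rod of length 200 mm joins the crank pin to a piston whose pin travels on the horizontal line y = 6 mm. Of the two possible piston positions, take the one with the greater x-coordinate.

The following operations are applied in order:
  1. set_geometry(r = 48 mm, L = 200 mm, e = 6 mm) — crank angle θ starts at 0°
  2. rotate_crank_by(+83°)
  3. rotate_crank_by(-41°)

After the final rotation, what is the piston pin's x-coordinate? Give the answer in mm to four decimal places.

set_geometry: r = 48 mm, L = 200 mm, e = 6 mm; θ ← 0°
rotate_crank_by(+83°): θ ← 0° +83° = 83°
rotate_crank_by(-41°): θ ← 83° -41° = 42°
crank pin P = (r cos θ, r sin θ) = (35.670952, 32.118269)
h = r sin θ − e = 32.118269 − 6 = 26.118269
x = r cos θ + √(L² − h²) = 35.670952 + √(40000.0 − 682.1640) = 35.670952 + 198.287256 = 233.958208

233.9582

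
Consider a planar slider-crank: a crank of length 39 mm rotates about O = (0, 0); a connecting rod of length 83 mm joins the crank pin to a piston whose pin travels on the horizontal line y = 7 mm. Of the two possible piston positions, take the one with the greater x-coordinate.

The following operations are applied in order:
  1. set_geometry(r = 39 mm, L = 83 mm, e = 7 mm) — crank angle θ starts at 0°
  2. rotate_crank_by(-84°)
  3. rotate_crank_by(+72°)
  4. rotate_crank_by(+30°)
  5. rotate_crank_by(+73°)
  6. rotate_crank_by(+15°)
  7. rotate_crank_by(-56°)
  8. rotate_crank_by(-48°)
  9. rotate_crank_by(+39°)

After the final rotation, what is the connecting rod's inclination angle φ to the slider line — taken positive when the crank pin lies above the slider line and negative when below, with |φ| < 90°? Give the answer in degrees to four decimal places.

12.9400

set_geometry: r = 39 mm, L = 83 mm, e = 7 mm; θ ← 0°
rotate_crank_by(-84°): θ ← 0° -84° = -84°
rotate_crank_by(+72°): θ ← -84° +72° = -12°
rotate_crank_by(+30°): θ ← -12° +30° = 18°
rotate_crank_by(+73°): θ ← 18° +73° = 91°
rotate_crank_by(+15°): θ ← 91° +15° = 106°
rotate_crank_by(-56°): θ ← 106° -56° = 50°
rotate_crank_by(-48°): θ ← 50° -48° = 2°
rotate_crank_by(+39°): θ ← 2° +39° = 41°
crank pin P = (r cos θ, r sin θ) = (29.433674, 25.586302)
h = r sin θ − e = 25.586302 − 7 = 18.586302
sin φ = h / L = 18.586302 / 83 = 0.22393135
φ = arcsin(0.22393135) = 12.940046°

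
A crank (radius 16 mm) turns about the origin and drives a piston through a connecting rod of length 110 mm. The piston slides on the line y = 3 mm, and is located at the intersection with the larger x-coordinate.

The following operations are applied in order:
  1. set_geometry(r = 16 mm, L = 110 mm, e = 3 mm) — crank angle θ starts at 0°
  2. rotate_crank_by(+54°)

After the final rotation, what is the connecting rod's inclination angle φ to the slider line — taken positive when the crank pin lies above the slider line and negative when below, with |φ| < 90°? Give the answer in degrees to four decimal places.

5.1868

set_geometry: r = 16 mm, L = 110 mm, e = 3 mm; θ ← 0°
rotate_crank_by(+54°): θ ← 0° +54° = 54°
crank pin P = (r cos θ, r sin θ) = (9.404564, 12.944272)
h = r sin θ − e = 12.944272 − 3 = 9.944272
sin φ = h / L = 9.944272 / 110 = 0.09040247
φ = arcsin(0.09040247) = 5.186761°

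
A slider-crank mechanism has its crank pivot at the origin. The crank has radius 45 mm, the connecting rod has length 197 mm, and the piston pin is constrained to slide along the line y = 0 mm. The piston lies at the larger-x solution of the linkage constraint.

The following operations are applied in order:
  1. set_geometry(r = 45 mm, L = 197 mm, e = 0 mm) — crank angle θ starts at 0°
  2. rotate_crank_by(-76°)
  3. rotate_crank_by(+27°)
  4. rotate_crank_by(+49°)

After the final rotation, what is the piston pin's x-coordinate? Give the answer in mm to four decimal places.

set_geometry: r = 45 mm, L = 197 mm, e = 0 mm; θ ← 0°
rotate_crank_by(-76°): θ ← 0° -76° = -76°
rotate_crank_by(+27°): θ ← -76° +27° = -49°
rotate_crank_by(+49°): θ ← -49° +49° = 0°
crank pin P = (r cos θ, r sin θ) = (45.000000, 0.000000)
h = r sin θ − e = 0.000000 − 0 = 0.000000
x = r cos θ + √(L² − h²) = 45.000000 + √(38809.0 − 0.0000) = 45.000000 + 197.000000 = 242.000000

242.0000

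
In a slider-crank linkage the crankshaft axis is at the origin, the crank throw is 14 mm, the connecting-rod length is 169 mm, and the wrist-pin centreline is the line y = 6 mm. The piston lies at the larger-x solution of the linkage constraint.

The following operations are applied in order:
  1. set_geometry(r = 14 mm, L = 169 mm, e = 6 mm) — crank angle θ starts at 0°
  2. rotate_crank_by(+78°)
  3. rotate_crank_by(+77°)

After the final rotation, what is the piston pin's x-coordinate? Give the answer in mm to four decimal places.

156.3117

set_geometry: r = 14 mm, L = 169 mm, e = 6 mm; θ ← 0°
rotate_crank_by(+78°): θ ← 0° +78° = 78°
rotate_crank_by(+77°): θ ← 78° +77° = 155°
crank pin P = (r cos θ, r sin θ) = (-12.688309, 5.916656)
h = r sin θ − e = 5.916656 − 6 = -0.083344
x = r cos θ + √(L² − h²) = -12.688309 + √(28561.0 − 0.0069) = -12.688309 + 168.999979 = 156.311670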